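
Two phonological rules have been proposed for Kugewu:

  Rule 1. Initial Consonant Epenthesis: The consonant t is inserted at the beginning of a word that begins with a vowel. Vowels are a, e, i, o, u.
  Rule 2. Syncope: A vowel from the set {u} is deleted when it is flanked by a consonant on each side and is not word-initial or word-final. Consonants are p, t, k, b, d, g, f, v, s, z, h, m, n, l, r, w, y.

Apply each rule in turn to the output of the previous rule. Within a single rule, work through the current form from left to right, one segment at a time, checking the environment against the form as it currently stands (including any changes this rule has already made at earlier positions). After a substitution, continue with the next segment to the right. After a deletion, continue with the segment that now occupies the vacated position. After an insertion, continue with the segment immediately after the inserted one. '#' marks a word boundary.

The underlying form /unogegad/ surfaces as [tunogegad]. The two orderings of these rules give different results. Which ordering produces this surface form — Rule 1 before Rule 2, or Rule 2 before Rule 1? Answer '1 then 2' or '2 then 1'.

Order 1 then 2:
  1 Initial Consonant Epenthesis: [unogegad] → [tunogegad]
  2 Syncope: [tunogegad] → [tnogegad]
  result: [tnogegad]
Order 2 then 1:
  2 Syncope: no change — [unogegad]
  1 Initial Consonant Epenthesis: [unogegad] → [tunogegad]
  result: [tunogegad]

2 then 1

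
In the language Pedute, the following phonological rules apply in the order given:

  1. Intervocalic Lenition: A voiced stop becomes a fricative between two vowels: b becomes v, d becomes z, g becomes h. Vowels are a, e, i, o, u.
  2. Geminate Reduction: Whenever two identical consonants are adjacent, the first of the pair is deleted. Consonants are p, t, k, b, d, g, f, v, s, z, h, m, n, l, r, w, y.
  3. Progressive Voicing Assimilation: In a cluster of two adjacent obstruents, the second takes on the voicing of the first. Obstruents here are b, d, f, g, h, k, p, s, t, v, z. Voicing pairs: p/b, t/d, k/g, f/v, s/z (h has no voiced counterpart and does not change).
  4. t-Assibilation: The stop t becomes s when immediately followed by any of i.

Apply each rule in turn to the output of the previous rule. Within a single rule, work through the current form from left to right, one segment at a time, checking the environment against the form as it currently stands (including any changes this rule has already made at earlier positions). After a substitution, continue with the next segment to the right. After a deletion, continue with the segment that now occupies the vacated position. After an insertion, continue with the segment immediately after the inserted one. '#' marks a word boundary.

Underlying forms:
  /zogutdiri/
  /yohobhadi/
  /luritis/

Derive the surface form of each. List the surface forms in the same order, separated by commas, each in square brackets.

/zogutdiri/:
  1 Intervocalic Lenition: [zogutdiri] → [zohutdiri]
  2 Geminate Reduction: no change — [zohutdiri]
  3 Progressive Voicing Assimilation: [zohutdiri] → [zohuttiri]
  4 t-Assibilation: [zohuttiri] → [zohutsiri]
/yohobhadi/:
  1 Intervocalic Lenition: [yohobhadi] → [yohobhazi]
  2 Geminate Reduction: no change — [yohobhazi]
  3 Progressive Voicing Assimilation: no change — [yohobhazi]
  4 t-Assibilation: no change — [yohobhazi]
/luritis/:
  1 Intervocalic Lenition: no change — [luritis]
  2 Geminate Reduction: no change — [luritis]
  3 Progressive Voicing Assimilation: no change — [luritis]
  4 t-Assibilation: [luritis] → [lurisis]

[zohutsiri], [yohobhazi], [lurisis]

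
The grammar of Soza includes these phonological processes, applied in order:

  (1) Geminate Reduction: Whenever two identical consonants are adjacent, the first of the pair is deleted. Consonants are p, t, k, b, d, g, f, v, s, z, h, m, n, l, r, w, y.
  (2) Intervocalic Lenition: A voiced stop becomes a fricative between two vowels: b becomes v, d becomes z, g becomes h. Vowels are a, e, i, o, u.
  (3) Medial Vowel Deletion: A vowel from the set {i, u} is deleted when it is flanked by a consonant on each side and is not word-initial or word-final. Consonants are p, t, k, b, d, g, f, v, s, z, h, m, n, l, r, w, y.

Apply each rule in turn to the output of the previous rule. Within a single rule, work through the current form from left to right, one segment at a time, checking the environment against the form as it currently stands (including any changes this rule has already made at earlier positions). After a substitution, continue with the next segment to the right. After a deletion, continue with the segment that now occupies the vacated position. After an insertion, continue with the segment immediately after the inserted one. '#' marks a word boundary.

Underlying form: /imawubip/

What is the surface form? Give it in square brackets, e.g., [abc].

(1) Geminate Reduction: no change — [imawubip]
(2) Intervocalic Lenition: [imawubip] → [imawuvip]
(3) Medial Vowel Deletion: [imawuvip] → [imawvp]

[imawvp]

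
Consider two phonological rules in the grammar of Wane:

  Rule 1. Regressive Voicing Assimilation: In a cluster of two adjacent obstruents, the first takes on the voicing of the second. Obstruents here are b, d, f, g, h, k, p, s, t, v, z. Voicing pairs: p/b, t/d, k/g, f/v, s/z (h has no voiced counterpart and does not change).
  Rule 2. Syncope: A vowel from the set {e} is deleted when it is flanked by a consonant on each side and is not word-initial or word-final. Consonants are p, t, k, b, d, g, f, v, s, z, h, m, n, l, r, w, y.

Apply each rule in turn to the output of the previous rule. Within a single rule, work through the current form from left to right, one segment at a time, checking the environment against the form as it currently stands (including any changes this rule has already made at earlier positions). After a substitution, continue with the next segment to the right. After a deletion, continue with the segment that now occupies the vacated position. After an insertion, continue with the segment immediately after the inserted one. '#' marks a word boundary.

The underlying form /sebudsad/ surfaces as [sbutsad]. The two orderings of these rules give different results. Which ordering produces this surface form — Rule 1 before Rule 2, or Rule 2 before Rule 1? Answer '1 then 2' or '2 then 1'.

1 then 2

Order 1 then 2:
  1 Regressive Voicing Assimilation: [sebudsad] → [sebutsad]
  2 Syncope: [sebutsad] → [sbutsad]
  result: [sbutsad]
Order 2 then 1:
  2 Syncope: [sebudsad] → [sbudsad]
  1 Regressive Voicing Assimilation: [sbudsad] → [zbutsad]
  result: [zbutsad]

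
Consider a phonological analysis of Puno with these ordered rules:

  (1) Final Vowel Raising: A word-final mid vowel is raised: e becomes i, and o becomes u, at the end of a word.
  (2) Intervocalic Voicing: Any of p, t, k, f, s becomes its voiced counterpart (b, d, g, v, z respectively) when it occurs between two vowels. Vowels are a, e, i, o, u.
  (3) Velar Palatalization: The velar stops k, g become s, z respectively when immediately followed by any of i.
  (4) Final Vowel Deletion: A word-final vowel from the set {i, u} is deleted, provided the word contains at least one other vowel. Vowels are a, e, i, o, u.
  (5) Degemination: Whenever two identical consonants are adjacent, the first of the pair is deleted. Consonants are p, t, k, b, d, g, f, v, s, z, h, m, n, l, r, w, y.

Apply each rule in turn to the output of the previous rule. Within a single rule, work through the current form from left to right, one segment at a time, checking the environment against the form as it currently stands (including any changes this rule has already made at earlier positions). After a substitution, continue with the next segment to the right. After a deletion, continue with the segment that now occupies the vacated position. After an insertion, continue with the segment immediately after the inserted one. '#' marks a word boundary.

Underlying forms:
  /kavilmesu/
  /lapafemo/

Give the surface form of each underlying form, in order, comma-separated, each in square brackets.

/kavilmesu/:
  (1) Final Vowel Raising: no change — [kavilmesu]
  (2) Intervocalic Voicing: [kavilmesu] → [kavilmezu]
  (3) Velar Palatalization: no change — [kavilmezu]
  (4) Final Vowel Deletion: [kavilmezu] → [kavilmez]
  (5) Degemination: no change — [kavilmez]
/lapafemo/:
  (1) Final Vowel Raising: [lapafemo] → [lapafemu]
  (2) Intervocalic Voicing: [lapafemu] → [labavemu]
  (3) Velar Palatalization: no change — [labavemu]
  (4) Final Vowel Deletion: [labavemu] → [labavem]
  (5) Degemination: no change — [labavem]

[kavilmez], [labavem]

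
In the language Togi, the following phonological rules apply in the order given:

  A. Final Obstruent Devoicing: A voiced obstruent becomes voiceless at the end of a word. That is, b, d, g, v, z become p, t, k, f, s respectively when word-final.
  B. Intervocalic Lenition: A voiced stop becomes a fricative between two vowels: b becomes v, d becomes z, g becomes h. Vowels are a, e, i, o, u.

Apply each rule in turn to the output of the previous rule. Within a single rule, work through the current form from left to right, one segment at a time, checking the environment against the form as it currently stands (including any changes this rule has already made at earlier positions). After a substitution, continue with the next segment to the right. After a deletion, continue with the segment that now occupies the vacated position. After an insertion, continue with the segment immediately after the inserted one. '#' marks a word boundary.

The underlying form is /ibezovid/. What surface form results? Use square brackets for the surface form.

[ivezovit]

A Final Obstruent Devoicing: [ibezovid] → [ibezovit]
B Intervocalic Lenition: [ibezovit] → [ivezovit]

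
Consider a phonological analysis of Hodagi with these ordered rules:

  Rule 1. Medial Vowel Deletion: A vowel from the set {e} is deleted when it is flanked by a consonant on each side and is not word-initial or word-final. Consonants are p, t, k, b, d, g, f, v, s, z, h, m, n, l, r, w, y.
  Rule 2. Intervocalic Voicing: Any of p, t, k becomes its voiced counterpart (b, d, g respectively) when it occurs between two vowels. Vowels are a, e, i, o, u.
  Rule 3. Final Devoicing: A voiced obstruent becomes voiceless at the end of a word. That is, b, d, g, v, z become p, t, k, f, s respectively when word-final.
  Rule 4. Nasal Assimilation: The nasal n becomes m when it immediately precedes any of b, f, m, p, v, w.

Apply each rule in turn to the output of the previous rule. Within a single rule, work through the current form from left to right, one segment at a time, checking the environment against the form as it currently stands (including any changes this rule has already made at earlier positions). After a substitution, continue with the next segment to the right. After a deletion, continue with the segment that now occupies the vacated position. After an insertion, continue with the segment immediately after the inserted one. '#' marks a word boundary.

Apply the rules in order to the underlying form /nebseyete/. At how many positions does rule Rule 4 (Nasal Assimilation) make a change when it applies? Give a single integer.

Rule 1 Medial Vowel Deletion: [nebseyete] → [nbsyte]
Rule 2 Intervocalic Voicing: no change — [nbsyte]
Rule 3 Final Devoicing: no change — [nbsyte]
Rule 4 Nasal Assimilation: [nbsyte] → [mbsyte]
Rule Rule 4 changed 1 position(s).

1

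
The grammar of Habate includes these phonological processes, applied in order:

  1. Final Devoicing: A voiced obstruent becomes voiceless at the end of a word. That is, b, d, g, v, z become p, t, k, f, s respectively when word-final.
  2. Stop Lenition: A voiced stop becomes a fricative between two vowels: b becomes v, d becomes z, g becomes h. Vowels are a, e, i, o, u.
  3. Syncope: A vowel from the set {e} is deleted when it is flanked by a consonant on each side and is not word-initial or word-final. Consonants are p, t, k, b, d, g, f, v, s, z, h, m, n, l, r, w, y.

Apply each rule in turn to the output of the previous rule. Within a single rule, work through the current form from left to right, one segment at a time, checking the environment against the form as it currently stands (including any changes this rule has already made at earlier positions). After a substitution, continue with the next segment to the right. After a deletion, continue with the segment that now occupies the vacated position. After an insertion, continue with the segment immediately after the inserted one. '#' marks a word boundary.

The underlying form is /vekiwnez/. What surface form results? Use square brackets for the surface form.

1 Final Devoicing: [vekiwnez] → [vekiwnes]
2 Stop Lenition: no change — [vekiwnes]
3 Syncope: [vekiwnes] → [vkiwns]

[vkiwns]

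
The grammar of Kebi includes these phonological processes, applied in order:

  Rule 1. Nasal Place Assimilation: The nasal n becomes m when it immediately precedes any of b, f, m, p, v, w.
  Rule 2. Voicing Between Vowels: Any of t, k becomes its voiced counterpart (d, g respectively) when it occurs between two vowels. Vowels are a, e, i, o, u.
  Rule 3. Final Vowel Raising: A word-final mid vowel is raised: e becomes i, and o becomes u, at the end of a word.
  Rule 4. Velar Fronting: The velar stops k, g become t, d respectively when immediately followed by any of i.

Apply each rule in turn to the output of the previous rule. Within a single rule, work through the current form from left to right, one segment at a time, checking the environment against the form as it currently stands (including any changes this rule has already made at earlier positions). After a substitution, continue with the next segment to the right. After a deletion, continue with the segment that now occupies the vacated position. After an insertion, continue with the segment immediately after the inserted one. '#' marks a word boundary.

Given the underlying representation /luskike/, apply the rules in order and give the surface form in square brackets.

Rule 1 Nasal Place Assimilation: no change — [luskike]
Rule 2 Voicing Between Vowels: [luskike] → [luskige]
Rule 3 Final Vowel Raising: [luskige] → [luskigi]
Rule 4 Velar Fronting: [luskigi] → [lustidi]

[lustidi]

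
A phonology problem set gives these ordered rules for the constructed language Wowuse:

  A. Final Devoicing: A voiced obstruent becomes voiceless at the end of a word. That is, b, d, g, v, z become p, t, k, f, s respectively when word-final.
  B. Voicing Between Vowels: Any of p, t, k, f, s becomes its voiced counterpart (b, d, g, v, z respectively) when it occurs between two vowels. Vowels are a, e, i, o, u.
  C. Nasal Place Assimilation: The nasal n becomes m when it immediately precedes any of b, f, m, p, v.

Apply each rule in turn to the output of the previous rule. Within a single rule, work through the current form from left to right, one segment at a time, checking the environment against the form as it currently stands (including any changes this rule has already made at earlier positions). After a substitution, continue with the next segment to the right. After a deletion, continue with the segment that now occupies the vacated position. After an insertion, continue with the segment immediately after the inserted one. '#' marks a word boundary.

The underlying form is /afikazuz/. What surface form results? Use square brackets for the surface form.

A Final Devoicing: [afikazuz] → [afikazus]
B Voicing Between Vowels: [afikazus] → [avigazus]
C Nasal Place Assimilation: no change — [avigazus]

[avigazus]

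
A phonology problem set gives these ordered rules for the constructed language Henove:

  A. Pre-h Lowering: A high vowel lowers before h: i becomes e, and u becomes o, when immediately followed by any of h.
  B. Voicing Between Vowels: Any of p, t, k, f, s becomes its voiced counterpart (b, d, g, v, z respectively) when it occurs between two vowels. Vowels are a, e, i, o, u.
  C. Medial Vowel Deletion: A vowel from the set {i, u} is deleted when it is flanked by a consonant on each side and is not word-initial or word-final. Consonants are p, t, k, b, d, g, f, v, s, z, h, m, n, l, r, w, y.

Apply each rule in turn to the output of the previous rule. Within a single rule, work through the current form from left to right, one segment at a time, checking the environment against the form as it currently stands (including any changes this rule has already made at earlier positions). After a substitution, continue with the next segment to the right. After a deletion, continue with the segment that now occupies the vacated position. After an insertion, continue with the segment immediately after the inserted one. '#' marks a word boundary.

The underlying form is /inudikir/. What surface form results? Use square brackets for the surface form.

A Pre-h Lowering: no change — [inudikir]
B Voicing Between Vowels: [inudikir] → [inudigir]
C Medial Vowel Deletion: [inudigir] → [indgr]

[indgr]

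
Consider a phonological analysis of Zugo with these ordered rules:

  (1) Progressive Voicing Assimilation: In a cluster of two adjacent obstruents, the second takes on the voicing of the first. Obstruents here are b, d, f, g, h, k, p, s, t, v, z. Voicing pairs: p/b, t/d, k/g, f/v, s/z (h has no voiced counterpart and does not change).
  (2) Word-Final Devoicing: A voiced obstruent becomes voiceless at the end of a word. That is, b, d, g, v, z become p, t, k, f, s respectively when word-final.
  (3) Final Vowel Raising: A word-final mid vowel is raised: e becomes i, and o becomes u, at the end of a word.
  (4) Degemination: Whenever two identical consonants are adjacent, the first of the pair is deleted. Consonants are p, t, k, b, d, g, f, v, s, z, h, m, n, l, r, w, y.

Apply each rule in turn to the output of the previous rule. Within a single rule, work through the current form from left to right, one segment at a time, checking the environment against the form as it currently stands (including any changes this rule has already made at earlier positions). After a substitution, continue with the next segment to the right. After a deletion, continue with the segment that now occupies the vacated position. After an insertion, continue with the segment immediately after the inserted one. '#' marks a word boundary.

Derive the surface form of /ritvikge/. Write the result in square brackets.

[ritfiki]

(1) Progressive Voicing Assimilation: [ritvikge] → [ritfikke]
(2) Word-Final Devoicing: no change — [ritfikke]
(3) Final Vowel Raising: [ritfikke] → [ritfikki]
(4) Degemination: [ritfikki] → [ritfiki]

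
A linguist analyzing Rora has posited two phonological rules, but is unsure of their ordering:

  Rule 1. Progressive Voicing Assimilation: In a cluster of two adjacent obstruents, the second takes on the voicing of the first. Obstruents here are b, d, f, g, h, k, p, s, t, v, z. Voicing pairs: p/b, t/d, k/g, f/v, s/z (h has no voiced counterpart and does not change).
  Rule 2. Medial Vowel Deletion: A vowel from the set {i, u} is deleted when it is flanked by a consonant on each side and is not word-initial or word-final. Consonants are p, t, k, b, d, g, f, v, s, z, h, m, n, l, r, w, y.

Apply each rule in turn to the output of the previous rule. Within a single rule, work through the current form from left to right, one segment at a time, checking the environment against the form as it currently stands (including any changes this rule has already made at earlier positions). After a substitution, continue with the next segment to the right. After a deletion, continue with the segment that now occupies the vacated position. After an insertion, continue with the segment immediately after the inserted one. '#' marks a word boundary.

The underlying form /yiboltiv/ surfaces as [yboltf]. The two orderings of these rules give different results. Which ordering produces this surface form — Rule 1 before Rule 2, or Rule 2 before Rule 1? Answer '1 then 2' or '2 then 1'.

2 then 1

Order 1 then 2:
  1 Progressive Voicing Assimilation: no change — [yiboltiv]
  2 Medial Vowel Deletion: [yiboltiv] → [yboltv]
  result: [yboltv]
Order 2 then 1:
  2 Medial Vowel Deletion: [yiboltiv] → [yboltv]
  1 Progressive Voicing Assimilation: [yboltv] → [yboltf]
  result: [yboltf]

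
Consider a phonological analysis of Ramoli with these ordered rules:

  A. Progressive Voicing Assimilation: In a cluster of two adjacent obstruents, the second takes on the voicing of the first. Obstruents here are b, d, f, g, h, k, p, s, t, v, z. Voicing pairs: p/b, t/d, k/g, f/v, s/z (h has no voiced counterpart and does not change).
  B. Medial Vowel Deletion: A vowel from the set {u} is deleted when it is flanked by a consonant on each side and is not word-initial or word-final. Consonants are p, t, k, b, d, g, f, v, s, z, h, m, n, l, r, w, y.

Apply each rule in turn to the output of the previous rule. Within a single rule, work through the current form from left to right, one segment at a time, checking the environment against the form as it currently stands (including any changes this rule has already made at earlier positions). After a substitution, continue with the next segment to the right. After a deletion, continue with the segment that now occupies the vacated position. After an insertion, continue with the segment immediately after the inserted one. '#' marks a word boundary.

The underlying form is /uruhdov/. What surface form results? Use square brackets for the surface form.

A Progressive Voicing Assimilation: [uruhdov] → [uruhtov]
B Medial Vowel Deletion: [uruhtov] → [urhtov]

[urhtov]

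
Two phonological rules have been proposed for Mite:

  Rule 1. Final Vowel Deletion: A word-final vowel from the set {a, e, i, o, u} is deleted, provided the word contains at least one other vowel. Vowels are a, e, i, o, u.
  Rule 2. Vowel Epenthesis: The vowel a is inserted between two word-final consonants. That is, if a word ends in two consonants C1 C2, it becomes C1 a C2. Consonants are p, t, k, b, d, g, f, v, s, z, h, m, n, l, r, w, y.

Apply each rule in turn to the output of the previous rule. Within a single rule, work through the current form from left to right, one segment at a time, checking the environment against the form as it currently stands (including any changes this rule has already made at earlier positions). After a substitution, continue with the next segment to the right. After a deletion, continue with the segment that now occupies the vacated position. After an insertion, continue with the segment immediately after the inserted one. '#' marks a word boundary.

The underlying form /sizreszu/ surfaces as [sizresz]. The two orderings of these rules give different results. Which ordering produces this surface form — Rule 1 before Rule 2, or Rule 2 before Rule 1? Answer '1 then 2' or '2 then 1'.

2 then 1

Order 1 then 2:
  1 Final Vowel Deletion: [sizreszu] → [sizresz]
  2 Vowel Epenthesis: [sizresz] → [sizresaz]
  result: [sizresaz]
Order 2 then 1:
  2 Vowel Epenthesis: no change — [sizreszu]
  1 Final Vowel Deletion: [sizreszu] → [sizresz]
  result: [sizresz]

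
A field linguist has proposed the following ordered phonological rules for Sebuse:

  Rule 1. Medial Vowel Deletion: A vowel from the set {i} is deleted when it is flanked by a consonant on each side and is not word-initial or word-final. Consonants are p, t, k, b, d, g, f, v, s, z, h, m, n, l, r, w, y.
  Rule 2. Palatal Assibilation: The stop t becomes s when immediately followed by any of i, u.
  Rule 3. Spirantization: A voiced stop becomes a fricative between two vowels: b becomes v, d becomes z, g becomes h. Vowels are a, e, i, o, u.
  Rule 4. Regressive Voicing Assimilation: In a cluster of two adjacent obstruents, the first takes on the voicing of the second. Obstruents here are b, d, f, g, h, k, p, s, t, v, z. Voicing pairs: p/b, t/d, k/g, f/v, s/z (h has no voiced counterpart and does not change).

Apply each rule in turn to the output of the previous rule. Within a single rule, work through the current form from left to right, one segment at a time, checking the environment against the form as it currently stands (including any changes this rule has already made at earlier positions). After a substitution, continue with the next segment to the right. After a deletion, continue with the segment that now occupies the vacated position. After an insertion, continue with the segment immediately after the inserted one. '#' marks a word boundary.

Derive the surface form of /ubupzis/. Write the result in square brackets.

Rule 1 Medial Vowel Deletion: [ubupzis] → [ubupzs]
Rule 2 Palatal Assibilation: no change — [ubupzs]
Rule 3 Spirantization: [ubupzs] → [uvupzs]
Rule 4 Regressive Voicing Assimilation: [uvupzs] → [uvubss]

[uvubss]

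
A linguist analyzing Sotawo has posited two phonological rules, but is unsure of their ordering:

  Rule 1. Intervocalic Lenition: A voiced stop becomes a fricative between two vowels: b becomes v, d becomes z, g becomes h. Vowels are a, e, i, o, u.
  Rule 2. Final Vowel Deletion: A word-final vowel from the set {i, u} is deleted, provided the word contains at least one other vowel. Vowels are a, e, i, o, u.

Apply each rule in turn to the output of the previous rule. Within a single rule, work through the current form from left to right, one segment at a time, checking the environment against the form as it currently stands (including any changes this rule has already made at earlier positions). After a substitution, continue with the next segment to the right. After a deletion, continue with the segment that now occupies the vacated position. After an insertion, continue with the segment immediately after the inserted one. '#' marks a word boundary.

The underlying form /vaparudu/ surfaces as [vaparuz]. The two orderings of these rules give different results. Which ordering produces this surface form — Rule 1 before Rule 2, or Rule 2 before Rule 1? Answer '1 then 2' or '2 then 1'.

1 then 2

Order 1 then 2:
  1 Intervocalic Lenition: [vaparudu] → [vaparuzu]
  2 Final Vowel Deletion: [vaparuzu] → [vaparuz]
  result: [vaparuz]
Order 2 then 1:
  2 Final Vowel Deletion: [vaparudu] → [vaparud]
  1 Intervocalic Lenition: no change — [vaparud]
  result: [vaparud]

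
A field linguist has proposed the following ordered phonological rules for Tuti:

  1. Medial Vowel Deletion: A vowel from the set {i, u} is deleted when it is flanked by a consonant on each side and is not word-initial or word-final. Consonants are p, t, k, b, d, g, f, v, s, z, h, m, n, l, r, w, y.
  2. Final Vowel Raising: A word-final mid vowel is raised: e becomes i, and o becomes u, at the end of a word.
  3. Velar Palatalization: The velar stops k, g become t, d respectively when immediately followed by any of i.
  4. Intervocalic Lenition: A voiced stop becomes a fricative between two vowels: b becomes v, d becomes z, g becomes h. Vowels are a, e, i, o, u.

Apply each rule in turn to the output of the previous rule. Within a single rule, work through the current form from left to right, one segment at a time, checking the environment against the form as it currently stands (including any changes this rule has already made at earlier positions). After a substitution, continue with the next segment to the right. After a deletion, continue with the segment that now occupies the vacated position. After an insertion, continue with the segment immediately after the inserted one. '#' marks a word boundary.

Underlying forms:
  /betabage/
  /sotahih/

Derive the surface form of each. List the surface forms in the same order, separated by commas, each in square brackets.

/betabage/:
  1 Medial Vowel Deletion: no change — [betabage]
  2 Final Vowel Raising: [betabage] → [betabagi]
  3 Velar Palatalization: [betabagi] → [betabadi]
  4 Intervocalic Lenition: [betabadi] → [betavazi]
/sotahih/:
  1 Medial Vowel Deletion: [sotahih] → [sotahh]
  2 Final Vowel Raising: no change — [sotahh]
  3 Velar Palatalization: no change — [sotahh]
  4 Intervocalic Lenition: no change — [sotahh]

[betavazi], [sotahh]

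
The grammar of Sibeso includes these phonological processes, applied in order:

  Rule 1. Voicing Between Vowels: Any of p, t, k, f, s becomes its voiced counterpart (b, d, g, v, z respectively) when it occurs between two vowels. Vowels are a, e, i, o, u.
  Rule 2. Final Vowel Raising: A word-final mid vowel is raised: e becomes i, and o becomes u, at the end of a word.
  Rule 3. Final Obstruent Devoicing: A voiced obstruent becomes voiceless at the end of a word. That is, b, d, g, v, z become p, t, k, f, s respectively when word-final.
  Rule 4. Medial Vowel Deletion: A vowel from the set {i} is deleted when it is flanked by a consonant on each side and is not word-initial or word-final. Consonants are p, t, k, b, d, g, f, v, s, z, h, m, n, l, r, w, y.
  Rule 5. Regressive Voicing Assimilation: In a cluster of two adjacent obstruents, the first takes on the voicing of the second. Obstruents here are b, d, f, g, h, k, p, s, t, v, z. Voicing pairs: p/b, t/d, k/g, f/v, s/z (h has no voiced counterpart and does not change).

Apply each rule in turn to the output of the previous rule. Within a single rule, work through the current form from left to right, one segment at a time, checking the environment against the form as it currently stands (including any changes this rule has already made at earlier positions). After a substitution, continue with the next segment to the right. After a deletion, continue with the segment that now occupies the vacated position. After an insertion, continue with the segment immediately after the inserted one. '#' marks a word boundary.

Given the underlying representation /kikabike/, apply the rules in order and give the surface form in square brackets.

Rule 1 Voicing Between Vowels: [kikabike] → [kigabige]
Rule 2 Final Vowel Raising: [kigabige] → [kigabigi]
Rule 3 Final Obstruent Devoicing: no change — [kigabigi]
Rule 4 Medial Vowel Deletion: [kigabigi] → [kgabgi]
Rule 5 Regressive Voicing Assimilation: [kgabgi] → [ggabgi]

[ggabgi]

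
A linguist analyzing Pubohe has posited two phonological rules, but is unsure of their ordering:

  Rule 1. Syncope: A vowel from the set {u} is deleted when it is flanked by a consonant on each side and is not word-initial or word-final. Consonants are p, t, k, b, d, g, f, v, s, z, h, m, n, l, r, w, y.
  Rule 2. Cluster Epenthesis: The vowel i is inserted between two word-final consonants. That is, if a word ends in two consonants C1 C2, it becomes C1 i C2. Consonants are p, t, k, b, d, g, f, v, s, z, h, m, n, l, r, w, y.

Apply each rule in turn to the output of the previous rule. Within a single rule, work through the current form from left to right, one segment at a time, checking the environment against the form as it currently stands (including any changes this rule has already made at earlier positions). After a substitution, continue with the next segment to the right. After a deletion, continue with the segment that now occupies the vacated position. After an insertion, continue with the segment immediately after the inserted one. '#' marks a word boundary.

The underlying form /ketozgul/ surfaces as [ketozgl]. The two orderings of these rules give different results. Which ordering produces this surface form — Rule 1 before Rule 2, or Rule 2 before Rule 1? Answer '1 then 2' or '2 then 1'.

Order 1 then 2:
  1 Syncope: [ketozgul] → [ketozgl]
  2 Cluster Epenthesis: [ketozgl] → [ketozgil]
  result: [ketozgil]
Order 2 then 1:
  2 Cluster Epenthesis: no change — [ketozgul]
  1 Syncope: [ketozgul] → [ketozgl]
  result: [ketozgl]

2 then 1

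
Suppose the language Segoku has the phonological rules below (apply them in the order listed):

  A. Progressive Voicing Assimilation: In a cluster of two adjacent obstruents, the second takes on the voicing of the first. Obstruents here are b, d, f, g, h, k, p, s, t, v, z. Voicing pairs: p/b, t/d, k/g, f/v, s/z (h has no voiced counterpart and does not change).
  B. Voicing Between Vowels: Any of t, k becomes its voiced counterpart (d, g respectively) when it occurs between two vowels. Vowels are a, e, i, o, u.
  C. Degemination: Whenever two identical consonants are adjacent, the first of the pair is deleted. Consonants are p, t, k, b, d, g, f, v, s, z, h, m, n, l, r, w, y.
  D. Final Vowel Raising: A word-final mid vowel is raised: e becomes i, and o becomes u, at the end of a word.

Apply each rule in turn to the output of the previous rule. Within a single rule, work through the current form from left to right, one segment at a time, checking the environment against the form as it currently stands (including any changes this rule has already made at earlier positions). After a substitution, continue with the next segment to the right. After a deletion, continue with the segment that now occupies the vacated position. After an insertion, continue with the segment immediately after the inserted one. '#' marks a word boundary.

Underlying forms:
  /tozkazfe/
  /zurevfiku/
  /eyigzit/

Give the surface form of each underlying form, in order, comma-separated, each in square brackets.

/tozkazfe/:
  A Progressive Voicing Assimilation: [tozkazfe] → [tozgazve]
  B Voicing Between Vowels: no change — [tozgazve]
  C Degemination: no change — [tozgazve]
  D Final Vowel Raising: [tozgazve] → [tozgazvi]
/zurevfiku/:
  A Progressive Voicing Assimilation: [zurevfiku] → [zurevviku]
  B Voicing Between Vowels: [zurevviku] → [zurevvigu]
  C Degemination: [zurevvigu] → [zurevigu]
  D Final Vowel Raising: no change — [zurevigu]
/eyigzit/:
  A Progressive Voicing Assimilation: no change — [eyigzit]
  B Voicing Between Vowels: no change — [eyigzit]
  C Degemination: no change — [eyigzit]
  D Final Vowel Raising: no change — [eyigzit]

[tozgazvi], [zurevigu], [eyigzit]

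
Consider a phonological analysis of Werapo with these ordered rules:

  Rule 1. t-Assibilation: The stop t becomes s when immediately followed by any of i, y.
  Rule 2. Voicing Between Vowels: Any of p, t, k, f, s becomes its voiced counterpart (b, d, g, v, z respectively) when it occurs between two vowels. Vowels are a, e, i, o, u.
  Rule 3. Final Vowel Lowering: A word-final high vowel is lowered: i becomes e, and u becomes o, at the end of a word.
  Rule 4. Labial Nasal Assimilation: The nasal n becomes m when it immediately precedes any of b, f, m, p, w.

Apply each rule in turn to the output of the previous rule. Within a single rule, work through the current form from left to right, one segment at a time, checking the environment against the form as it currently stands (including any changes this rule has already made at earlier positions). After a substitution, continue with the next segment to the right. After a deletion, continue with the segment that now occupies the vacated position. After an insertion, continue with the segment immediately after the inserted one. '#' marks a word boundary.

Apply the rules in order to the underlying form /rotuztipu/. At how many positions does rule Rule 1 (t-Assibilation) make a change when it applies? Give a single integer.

1

Rule 1 t-Assibilation: [rotuztipu] → [rotuzsipu]
Rule 2 Voicing Between Vowels: [rotuzsipu] → [roduzsibu]
Rule 3 Final Vowel Lowering: [roduzsibu] → [roduzsibo]
Rule 4 Labial Nasal Assimilation: no change — [roduzsibo]
Rule Rule 1 changed 1 position(s).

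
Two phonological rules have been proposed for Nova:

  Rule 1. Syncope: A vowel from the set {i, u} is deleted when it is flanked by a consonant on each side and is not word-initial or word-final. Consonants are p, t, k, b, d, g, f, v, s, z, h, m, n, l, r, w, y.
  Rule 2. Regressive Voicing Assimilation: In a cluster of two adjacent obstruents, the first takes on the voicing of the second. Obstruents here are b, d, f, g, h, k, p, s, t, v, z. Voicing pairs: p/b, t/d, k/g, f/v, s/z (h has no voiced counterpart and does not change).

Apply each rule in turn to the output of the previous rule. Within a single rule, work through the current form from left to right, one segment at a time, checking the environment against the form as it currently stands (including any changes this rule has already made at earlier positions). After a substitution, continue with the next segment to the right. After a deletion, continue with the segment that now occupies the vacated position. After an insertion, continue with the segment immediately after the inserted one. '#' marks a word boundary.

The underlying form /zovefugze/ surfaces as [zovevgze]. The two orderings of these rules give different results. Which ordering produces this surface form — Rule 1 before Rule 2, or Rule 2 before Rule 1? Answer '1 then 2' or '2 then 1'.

1 then 2

Order 1 then 2:
  1 Syncope: [zovefugze] → [zovefgze]
  2 Regressive Voicing Assimilation: [zovefgze] → [zovevgze]
  result: [zovevgze]
Order 2 then 1:
  2 Regressive Voicing Assimilation: no change — [zovefugze]
  1 Syncope: [zovefugze] → [zovefgze]
  result: [zovefgze]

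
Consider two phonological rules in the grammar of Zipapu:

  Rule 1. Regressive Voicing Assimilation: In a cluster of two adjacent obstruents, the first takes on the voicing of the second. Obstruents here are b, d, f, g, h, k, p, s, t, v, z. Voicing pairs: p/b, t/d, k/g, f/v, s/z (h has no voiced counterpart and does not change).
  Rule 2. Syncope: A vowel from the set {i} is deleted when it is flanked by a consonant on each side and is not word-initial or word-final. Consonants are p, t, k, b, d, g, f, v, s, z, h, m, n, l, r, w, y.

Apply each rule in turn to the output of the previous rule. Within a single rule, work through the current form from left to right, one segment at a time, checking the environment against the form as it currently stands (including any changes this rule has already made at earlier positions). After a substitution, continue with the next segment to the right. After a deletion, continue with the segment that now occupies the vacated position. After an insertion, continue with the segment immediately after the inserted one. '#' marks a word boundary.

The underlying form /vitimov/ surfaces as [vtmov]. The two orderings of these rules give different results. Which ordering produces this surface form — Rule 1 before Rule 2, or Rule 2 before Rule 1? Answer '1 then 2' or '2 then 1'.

1 then 2

Order 1 then 2:
  1 Regressive Voicing Assimilation: no change — [vitimov]
  2 Syncope: [vitimov] → [vtmov]
  result: [vtmov]
Order 2 then 1:
  2 Syncope: [vitimov] → [vtmov]
  1 Regressive Voicing Assimilation: [vtmov] → [ftmov]
  result: [ftmov]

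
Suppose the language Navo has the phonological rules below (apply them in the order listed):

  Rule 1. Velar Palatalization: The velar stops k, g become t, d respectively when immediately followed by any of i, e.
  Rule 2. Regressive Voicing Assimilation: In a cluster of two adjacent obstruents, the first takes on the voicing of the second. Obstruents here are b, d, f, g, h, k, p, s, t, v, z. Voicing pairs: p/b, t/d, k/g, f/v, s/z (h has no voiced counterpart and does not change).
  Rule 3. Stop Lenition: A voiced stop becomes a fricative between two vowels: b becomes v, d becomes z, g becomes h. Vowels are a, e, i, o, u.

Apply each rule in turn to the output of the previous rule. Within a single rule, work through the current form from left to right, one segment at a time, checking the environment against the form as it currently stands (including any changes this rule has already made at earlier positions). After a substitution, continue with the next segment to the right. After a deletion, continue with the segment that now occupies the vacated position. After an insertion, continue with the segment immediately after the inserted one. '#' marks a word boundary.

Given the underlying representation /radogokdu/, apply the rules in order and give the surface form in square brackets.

[razohogdu]

Rule 1 Velar Palatalization: no change — [radogokdu]
Rule 2 Regressive Voicing Assimilation: [radogokdu] → [radogogdu]
Rule 3 Stop Lenition: [radogogdu] → [razohogdu]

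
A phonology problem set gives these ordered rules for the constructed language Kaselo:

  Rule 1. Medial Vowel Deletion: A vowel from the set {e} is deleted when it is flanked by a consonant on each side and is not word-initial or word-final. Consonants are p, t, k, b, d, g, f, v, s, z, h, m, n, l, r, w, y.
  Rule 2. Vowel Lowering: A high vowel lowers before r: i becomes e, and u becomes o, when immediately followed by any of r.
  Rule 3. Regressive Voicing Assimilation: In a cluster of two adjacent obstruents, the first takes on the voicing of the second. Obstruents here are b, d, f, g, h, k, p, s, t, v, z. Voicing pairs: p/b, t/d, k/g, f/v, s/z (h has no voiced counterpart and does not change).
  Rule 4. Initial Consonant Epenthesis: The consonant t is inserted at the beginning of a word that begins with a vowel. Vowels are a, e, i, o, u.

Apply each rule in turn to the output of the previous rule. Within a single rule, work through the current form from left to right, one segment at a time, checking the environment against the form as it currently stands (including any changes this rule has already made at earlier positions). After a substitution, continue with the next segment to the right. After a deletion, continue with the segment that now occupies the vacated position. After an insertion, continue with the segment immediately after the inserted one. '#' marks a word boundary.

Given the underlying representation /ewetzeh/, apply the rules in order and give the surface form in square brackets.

[tewdsh]

Rule 1 Medial Vowel Deletion: [ewetzeh] → [ewtzh]
Rule 2 Vowel Lowering: no change — [ewtzh]
Rule 3 Regressive Voicing Assimilation: [ewtzh] → [ewdsh]
Rule 4 Initial Consonant Epenthesis: [ewdsh] → [tewdsh]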